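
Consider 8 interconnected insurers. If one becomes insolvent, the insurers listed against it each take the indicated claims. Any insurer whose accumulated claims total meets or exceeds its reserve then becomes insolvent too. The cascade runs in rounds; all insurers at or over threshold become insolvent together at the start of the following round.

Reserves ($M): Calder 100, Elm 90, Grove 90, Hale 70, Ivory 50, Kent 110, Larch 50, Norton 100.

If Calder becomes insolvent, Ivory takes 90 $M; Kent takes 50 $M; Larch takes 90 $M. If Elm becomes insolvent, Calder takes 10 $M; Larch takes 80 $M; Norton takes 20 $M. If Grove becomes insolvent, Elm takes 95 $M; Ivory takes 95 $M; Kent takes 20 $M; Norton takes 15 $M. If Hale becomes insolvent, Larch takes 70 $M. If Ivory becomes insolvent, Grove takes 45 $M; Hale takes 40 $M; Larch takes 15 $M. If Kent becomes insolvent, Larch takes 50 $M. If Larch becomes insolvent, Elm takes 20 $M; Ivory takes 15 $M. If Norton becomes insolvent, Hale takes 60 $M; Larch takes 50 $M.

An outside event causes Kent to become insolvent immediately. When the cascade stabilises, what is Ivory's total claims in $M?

15

Round 1 — Kent becomes insolvent (initial).
  Larch: +50 → 50 ≥ 50
Round 2 — Larch becomes insolvent.
  Elm: +20 → 20 < 90
  Ivory: +15 → 15 < 50
No further insolvencies.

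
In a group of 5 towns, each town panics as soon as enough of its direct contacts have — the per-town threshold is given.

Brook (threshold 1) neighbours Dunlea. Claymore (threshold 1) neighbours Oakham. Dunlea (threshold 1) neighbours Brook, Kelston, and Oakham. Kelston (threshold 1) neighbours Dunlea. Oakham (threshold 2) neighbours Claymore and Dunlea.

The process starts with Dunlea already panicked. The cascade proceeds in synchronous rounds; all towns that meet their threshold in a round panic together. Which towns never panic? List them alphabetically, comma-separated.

Claymore, Oakham

Round 1 — Dunlea panics (initial).
Round 2 — checking thresholds:
  Brook: 1 of 1 neighbours ≥ 1, panics.
  Kelston: 1 of 1 neighbours ≥ 1, panics.
  Oakham: 1 of 2 neighbours < 2, not yet.
Round 3 — no new panics; cascade stops.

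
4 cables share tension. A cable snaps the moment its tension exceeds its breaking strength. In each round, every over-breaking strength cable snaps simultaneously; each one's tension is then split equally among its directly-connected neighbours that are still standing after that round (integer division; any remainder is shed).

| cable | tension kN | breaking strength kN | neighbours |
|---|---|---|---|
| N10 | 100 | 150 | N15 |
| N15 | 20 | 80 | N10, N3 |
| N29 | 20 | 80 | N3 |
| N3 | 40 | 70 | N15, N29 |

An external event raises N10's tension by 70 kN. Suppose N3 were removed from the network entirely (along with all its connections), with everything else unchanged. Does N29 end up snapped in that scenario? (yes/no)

With N3 removed:
Round 1 — N10 at 170 > 150. N10 snaps.
  N10 sheds 170 kN to N15: 170 each.
    N15: 20+170 = 190 > 80
Round 2 — N15 snaps.
  N15 sheds 190 kN: no online neighbours, lost.
No further breaks.

no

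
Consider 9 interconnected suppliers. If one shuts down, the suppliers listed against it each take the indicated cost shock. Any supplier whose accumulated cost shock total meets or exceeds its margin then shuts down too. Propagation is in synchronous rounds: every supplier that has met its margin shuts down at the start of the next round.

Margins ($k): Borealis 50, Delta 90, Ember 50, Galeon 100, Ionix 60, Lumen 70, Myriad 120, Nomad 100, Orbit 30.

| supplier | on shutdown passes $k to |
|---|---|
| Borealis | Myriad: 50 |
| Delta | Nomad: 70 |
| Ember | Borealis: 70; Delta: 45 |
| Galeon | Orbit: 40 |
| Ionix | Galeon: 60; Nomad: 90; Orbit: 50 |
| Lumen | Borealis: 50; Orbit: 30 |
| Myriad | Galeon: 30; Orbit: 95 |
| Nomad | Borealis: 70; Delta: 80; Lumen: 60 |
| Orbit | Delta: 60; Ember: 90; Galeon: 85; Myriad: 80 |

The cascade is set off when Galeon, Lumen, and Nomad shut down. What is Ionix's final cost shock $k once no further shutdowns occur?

Round 1 — Galeon, Lumen, Nomad shut down (initial).
  Borealis: +50+70 → 120 ≥ 50
  Delta: +80 → 80 < 90
  Orbit: +40+30 → 70 ≥ 30
Round 2 — Borealis, Orbit shut down.
  Delta: +60 → 140 ≥ 90
  Ember: +90 → 90 ≥ 50
  Myriad: +50+80 → 130 ≥ 120
Round 3 — Delta, Ember, Myriad shut down.
No further shutdowns.

0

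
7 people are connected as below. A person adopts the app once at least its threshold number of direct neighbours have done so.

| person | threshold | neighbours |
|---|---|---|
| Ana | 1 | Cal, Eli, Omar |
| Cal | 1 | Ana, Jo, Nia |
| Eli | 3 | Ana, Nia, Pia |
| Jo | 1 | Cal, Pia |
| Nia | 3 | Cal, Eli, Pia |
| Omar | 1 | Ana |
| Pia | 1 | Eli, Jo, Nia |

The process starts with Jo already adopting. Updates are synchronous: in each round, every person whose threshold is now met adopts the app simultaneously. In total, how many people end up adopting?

5

Round 1 — Jo adopts the app (initial).
Round 2 — checking thresholds:
  Cal: 1 of 3 neighbours ≥ 1, adopts the app.
  Pia: 1 of 3 neighbours ≥ 1, adopts the app.
Round 3 — checking thresholds:
  Ana: 1 of 3 neighbours ≥ 1, adopts the app.
  Eli: 1 of 3 neighbours < 3, holds.
  Nia: 2 of 3 neighbours < 3, holds.
Round 4 — checking thresholds:
  Eli: 2 of 3 neighbours < 3, holds.
  Nia: 2 of 3 neighbours < 3, holds.
  Omar: 1 of 1 neighbours ≥ 1, adopts the app.
Round 5 — no new adoptions; cascade stops.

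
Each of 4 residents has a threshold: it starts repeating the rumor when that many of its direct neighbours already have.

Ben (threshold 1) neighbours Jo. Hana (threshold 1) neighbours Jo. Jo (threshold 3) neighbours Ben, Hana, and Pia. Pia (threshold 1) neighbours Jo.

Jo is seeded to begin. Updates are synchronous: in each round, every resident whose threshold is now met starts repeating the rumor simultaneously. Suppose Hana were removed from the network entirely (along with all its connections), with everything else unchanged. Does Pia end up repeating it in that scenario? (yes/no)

With Hana removed:
Round 1 — Jo starts repeating the rumor (initial).
Round 2 — checking thresholds:
  Ben: 1 of 1 neighbours ≥ 1, starts repeating the rumor.
  Pia: 1 of 1 neighbours ≥ 1, starts repeating the rumor.
Round 3 — no new spreads; cascade stops.

yes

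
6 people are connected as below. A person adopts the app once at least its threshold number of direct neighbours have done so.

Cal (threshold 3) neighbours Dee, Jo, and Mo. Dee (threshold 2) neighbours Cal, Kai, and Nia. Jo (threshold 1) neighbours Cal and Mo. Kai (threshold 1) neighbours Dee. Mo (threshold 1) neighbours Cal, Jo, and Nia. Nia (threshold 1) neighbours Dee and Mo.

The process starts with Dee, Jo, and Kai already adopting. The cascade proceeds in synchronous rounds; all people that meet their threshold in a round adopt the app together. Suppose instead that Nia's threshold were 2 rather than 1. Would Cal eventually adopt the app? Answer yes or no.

yes

With Nia's threshold at 2:
Round 1 — Dee, Jo, Kai adopt the app (initial).
Round 2 — checking thresholds:
  Cal: 2 of 3 neighbours < 3, holds.
  Mo: 1 of 3 neighbours ≥ 1, adopts the app.
  Nia: 1 of 2 neighbours < 2, holds.
Round 3 — checking thresholds:
  Cal: 3 of 3 neighbours ≥ 3, adopts the app.
  Nia: 2 of 2 neighbours ≥ 2, adopts the app.
Round 4 — no new adoptions; cascade stops.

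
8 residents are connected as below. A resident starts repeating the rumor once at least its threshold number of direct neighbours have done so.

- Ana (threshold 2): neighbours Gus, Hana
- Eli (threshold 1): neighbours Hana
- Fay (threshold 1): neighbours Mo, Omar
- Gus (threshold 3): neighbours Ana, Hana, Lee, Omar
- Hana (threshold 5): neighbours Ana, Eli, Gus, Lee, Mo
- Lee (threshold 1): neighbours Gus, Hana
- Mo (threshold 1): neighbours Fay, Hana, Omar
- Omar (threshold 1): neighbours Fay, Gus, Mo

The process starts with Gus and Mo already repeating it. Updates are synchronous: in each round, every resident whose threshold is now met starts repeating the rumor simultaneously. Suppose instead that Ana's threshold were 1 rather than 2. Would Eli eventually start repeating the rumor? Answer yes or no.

With Ana's threshold at 1:
Round 1 — Gus, Mo start repeating the rumor (initial).
Round 2 — checking thresholds:
  Ana: 1 of 2 neighbours ≥ 1, starts repeating the rumor.
  Fay: 1 of 2 neighbours ≥ 1, starts repeating the rumor.
  Hana: 2 of 5 neighbours < 5, holds.
  Lee: 1 of 2 neighbours ≥ 1, starts repeating the rumor.
  Omar: 2 of 3 neighbours ≥ 1, starts repeating the rumor.
Round 3 — no new spreads; cascade stops.

no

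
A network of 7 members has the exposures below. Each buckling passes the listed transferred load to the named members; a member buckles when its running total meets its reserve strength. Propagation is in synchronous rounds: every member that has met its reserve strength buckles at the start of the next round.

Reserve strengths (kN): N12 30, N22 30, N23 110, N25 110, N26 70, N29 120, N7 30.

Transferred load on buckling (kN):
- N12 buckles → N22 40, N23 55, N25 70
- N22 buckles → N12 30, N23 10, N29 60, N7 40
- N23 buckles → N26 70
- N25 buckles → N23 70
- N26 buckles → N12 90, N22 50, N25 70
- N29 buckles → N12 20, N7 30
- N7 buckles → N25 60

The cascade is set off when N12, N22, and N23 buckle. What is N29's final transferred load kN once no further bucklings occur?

Round 1 — N12, N22, N23 buckle (initial).
  N25: +70 → 70 < 110
  N26: +70 → 70 ≥ 70
  N29: +60 → 60 < 120
  N7: +40 → 40 ≥ 30
Round 2 — N26, N7 buckle.
  N25: +70+60 → 200 ≥ 110
Round 3 — N25 buckles.
No further bucklings.

60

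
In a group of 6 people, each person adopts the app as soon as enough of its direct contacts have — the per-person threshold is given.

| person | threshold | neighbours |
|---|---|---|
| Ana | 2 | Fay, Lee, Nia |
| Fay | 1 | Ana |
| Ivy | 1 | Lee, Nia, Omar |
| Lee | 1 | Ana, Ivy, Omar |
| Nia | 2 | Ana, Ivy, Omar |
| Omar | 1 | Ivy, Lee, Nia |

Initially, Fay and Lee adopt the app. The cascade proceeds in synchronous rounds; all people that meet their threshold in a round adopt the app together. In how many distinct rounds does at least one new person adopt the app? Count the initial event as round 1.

Round 1 — Fay, Lee adopt the app (initial).
Round 2 — checking thresholds:
  Ana: 2 of 3 neighbours ≥ 2, adopts the app.
  Ivy: 1 of 3 neighbours ≥ 1, adopts the app.
  Omar: 1 of 3 neighbours ≥ 1, adopts the app.
Round 3 — checking thresholds:
  Nia: 3 of 3 neighbours ≥ 2, adopts the app.
Round 4 — no new adoptions; cascade stops.

3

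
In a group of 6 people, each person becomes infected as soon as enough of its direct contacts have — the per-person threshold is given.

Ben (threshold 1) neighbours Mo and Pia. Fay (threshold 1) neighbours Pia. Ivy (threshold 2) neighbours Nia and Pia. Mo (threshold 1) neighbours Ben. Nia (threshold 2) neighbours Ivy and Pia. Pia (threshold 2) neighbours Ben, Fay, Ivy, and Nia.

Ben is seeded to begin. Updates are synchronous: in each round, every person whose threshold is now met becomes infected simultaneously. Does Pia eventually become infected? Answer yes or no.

no

Round 1 — Ben becomes infected (initial).
Round 2 — checking thresholds:
  Mo: 1 of 1 neighbours ≥ 1, becomes infected.
  Pia: 1 of 4 neighbours < 2, below threshold.
Round 3 — no new infections; cascade stops.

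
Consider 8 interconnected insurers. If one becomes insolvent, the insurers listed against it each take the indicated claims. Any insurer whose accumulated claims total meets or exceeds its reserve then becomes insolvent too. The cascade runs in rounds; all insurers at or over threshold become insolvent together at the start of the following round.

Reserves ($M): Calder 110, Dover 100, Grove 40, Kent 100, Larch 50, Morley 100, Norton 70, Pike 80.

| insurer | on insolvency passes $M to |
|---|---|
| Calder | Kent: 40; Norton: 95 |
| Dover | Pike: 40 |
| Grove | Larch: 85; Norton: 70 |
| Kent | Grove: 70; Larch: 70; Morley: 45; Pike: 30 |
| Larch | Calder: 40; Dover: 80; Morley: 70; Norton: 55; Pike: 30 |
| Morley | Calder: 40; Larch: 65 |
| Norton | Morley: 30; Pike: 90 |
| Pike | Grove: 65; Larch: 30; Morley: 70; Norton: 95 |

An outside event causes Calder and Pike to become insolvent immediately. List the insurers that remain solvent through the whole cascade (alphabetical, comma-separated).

Round 1 — Calder, Pike become insolvent (initial).
  Grove: +65 → 65 ≥ 40
  Kent: +40 → 40 < 100
  Larch: +30 → 30 < 50
  Morley: +70 → 70 < 100
  Norton: +95+95 → 190 ≥ 70
Round 2 — Grove, Norton become insolvent.
  Larch: +85 → 115 ≥ 50
  Morley: +30 → 100 ≥ 100
Round 3 — Larch, Morley become insolvent.
  Dover: +80 → 80 < 100
No further insolvencies.

Dover, Kent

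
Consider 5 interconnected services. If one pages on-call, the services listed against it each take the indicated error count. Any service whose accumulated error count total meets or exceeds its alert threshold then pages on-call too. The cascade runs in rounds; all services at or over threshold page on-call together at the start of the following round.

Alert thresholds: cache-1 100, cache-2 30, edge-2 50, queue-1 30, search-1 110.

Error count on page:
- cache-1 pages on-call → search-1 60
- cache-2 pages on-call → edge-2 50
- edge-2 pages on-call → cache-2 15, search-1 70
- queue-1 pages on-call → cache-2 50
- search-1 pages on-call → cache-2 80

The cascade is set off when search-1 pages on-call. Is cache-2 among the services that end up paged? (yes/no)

Round 1 — search-1 pages on-call (initial).
  cache-2: +80 → 80 ≥ 30
Round 2 — cache-2 pages on-call.
  edge-2: +50 → 50 ≥ 50
Round 3 — edge-2 pages on-call.
No further pages.

yes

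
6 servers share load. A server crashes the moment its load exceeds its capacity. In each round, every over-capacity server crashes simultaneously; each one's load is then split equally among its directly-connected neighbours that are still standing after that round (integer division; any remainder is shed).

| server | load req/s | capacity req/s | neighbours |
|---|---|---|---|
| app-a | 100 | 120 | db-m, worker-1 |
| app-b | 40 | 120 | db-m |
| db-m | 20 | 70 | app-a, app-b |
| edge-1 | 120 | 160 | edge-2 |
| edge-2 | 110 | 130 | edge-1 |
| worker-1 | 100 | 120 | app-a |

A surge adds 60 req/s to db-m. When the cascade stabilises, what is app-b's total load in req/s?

80

Round 1 — db-m at 80 > 70. db-m crashes.
  db-m sheds 80 req/s to app-a, app-b: 40 each.
    app-a: 100+40 = 140 > 120
    app-b: 40+40 = 80 ≤ 120
Round 2 — app-a crashes.
  app-a sheds 140 req/s to worker-1: 140 each.
    worker-1: 100+140 = 240 > 120
Round 3 — worker-1 crashes.
  worker-1 sheds 240 req/s: no online neighbours, lost.
No further crashes.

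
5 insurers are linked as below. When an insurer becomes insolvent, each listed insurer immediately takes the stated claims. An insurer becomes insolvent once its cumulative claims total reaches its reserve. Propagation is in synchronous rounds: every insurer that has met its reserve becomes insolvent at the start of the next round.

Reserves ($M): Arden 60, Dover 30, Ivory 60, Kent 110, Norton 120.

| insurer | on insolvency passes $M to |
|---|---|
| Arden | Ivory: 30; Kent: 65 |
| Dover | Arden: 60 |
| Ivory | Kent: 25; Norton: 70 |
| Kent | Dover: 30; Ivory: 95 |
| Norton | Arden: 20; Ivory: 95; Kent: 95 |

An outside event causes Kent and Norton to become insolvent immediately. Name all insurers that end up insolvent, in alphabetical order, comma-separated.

Arden, Dover, Ivory, Kent, Norton

Round 1 — Kent, Norton become insolvent (initial).
  Arden: +20 → 20 < 60
  Dover: +30 → 30 ≥ 30
  Ivory: +95+95 → 190 ≥ 60
Round 2 — Dover, Ivory become insolvent.
  Arden: +60 → 80 ≥ 60
Round 3 — Arden becomes insolvent.
No further insolvencies.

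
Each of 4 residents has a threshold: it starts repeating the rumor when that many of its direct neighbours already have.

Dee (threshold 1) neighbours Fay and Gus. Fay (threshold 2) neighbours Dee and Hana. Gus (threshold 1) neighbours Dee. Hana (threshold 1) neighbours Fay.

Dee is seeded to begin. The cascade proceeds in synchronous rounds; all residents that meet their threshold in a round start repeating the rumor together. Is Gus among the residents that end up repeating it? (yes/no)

yes

Round 1 — Dee starts repeating the rumor (initial).
Round 2 — checking thresholds:
  Fay: 1 of 2 neighbours < 2, holds.
  Gus: 1 of 1 neighbours ≥ 1, starts repeating the rumor.
Round 3 — no new spreads; cascade stops.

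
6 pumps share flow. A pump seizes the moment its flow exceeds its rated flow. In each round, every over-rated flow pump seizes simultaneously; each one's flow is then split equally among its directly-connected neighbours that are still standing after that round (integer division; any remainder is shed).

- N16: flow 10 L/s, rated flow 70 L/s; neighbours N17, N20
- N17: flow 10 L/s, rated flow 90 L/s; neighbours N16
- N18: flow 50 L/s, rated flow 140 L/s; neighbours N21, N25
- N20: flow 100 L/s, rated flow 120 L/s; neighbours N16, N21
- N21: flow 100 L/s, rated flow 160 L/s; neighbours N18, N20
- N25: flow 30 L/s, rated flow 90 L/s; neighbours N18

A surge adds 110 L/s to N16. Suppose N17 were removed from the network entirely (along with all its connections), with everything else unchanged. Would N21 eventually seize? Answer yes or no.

yes

With N17 removed:
Round 1 — N16 at 120 > 70. N16 seizes.
  N16 sheds 120 L/s to N20: 120 each.
    N20: 100+120 = 220 > 120
Round 2 — N20 seizes.
  N20 sheds 220 L/s to N21: 220 each.
    N21: 100+220 = 320 > 160
Round 3 — N21 seizes.
  N21 sheds 320 L/s to N18: 320 each.
    N18: 50+320 = 370 > 140
Round 4 — N18 seizes.
  N18 sheds 370 L/s to N25: 370 each.
    N25: 30+370 = 400 > 90
Round 5 — N25 seizes.
  N25 sheds 400 L/s: no online neighbours, lost.
No further seizures.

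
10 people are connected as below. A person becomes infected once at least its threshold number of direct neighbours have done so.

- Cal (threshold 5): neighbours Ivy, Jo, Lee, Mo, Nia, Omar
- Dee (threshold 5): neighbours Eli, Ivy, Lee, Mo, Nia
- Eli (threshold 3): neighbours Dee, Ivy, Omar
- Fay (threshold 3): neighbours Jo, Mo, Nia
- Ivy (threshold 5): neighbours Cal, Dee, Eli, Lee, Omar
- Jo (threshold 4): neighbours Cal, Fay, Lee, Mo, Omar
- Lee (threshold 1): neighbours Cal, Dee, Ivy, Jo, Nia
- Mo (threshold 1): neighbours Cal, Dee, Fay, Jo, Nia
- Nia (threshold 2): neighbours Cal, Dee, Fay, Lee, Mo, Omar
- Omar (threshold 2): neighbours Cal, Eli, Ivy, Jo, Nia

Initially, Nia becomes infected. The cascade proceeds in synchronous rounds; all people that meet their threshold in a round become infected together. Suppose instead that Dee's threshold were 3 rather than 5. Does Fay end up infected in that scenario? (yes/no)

With Dee's threshold at 3:
Round 1 — Nia becomes infected (initial).
Round 2 — checking thresholds:
  Cal: 1 of 6 neighbours < 5, not yet.
  Dee: 1 of 5 neighbours < 3, not yet.
  Fay: 1 of 3 neighbours < 3, not yet.
  Lee: 1 of 5 neighbours ≥ 1, becomes infected.
  Mo: 1 of 5 neighbours ≥ 1, becomes infected.
  Omar: 1 of 5 neighbours < 2, not yet.
Round 3 — checking thresholds:
  Cal: 3 of 6 neighbours < 5, not yet.
  Dee: 3 of 5 neighbours ≥ 3, becomes infected.
  Fay: 2 of 3 neighbours < 3, not yet.
  Ivy: 1 of 5 neighbours < 5, not yet.
  Jo: 2 of 5 neighbours < 4, not yet.
  Omar: 1 of 5 neighbours < 2, not yet.
Round 4 — no new infections; cascade stops.

no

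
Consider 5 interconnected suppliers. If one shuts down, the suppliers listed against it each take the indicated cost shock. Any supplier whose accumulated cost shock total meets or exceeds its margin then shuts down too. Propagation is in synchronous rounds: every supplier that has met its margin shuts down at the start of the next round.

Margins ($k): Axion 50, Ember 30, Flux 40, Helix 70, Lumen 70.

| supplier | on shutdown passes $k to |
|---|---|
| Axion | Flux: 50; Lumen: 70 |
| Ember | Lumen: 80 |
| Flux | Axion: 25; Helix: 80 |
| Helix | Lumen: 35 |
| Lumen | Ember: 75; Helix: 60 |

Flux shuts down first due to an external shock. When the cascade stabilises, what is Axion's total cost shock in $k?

25

Round 1 — Flux shuts down (initial).
  Axion: +25 → 25 < 50
  Helix: +80 → 80 ≥ 70
Round 2 — Helix shuts down.
  Lumen: +35 → 35 < 70
No further shutdowns.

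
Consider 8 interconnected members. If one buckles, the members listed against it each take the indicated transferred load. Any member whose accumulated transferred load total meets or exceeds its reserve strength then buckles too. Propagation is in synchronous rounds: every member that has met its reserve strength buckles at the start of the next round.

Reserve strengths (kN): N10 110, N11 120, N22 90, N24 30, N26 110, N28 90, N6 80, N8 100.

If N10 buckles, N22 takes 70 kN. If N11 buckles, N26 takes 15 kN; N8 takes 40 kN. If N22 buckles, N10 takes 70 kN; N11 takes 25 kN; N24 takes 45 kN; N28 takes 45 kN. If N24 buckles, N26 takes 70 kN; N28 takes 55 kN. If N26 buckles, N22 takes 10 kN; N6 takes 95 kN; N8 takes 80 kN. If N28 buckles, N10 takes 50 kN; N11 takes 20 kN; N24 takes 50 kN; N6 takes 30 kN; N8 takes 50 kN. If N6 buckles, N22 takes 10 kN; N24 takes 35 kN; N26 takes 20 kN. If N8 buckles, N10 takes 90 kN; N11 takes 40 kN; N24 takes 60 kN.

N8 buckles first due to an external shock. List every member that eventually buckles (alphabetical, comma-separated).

N24, N8

Round 1 — N8 buckles (initial).
  N10: +90 → 90 < 110
  N11: +40 → 40 < 120
  N24: +60 → 60 ≥ 30
Round 2 — N24 buckles.
  N26: +70 → 70 < 110
  N28: +55 → 55 < 90
No further bucklings.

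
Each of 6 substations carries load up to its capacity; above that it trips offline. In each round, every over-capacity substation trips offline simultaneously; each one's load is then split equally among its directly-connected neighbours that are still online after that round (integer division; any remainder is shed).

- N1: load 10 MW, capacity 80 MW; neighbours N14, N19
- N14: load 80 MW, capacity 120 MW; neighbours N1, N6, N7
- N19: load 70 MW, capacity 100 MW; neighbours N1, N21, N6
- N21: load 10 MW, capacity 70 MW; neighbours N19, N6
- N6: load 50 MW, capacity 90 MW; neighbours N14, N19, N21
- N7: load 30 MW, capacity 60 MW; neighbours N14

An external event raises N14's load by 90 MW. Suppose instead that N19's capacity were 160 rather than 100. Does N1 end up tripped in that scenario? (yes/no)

no

With N19's capacity at 160:
Round 1 — N14 at 170 > 120. N14 trips offline.
  N14 sheds 170 MW to N1, N6, N7: 56 each (2 lost).
    N1: 10+56 = 66 ≤ 80
    N6: 50+56 = 106 > 90
    N7: 30+56 = 86 > 60
Round 2 — N6, N7 trip offline.
  N6 sheds 106 MW to N19, N21: 53 each.
    N19: 70+53 = 123 ≤ 160
    N21: 10+53 = 63 ≤ 70
  N7 sheds 86 MW: no online neighbours, lost.
No further trips.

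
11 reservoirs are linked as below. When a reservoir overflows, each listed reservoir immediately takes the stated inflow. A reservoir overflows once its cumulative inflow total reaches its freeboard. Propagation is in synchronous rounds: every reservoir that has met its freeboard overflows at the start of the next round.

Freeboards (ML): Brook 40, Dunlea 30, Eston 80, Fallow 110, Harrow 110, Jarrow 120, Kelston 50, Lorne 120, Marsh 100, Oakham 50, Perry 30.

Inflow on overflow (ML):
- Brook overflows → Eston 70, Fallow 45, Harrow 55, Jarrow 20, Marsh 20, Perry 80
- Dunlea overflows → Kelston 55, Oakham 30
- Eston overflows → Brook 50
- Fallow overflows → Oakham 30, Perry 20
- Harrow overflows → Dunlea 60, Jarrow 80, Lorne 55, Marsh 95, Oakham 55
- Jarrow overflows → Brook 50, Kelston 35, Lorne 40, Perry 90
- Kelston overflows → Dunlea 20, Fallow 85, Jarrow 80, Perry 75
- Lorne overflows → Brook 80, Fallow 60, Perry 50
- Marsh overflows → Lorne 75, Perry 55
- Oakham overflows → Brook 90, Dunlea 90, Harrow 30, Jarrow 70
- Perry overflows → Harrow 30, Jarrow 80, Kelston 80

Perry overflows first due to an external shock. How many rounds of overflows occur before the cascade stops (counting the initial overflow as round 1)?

5

Round 1 — Perry overflows (initial).
  Harrow: +30 → 30 < 110
  Jarrow: +80 → 80 < 120
  Kelston: +80 → 80 ≥ 50
Round 2 — Kelston overflows.
  Dunlea: +20 → 20 < 30
  Fallow: +85 → 85 < 110
  Jarrow: +80 → 160 ≥ 120
Round 3 — Jarrow overflows.
  Brook: +50 → 50 ≥ 40
  Lorne: +40 → 40 < 120
Round 4 — Brook overflows.
  Eston: +70 → 70 < 80
  Fallow: +45 → 130 ≥ 110
  Harrow: +55 → 85 < 110
  Marsh: +20 → 20 < 100
Round 5 — Fallow overflows.
  Oakham: +30 → 30 < 50
No further overflows.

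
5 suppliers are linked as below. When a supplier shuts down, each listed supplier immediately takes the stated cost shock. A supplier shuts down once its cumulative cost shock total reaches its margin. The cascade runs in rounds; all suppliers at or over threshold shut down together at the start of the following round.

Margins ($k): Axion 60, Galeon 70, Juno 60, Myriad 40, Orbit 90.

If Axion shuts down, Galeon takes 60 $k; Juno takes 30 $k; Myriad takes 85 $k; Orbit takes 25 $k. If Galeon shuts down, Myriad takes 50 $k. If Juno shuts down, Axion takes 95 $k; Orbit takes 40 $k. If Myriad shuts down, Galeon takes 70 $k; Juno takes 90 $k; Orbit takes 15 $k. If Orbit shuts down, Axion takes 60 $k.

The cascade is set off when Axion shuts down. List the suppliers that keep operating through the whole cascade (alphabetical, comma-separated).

Orbit

Round 1 — Axion shuts down (initial).
  Galeon: +60 → 60 < 70
  Juno: +30 → 30 < 60
  Myriad: +85 → 85 ≥ 40
  Orbit: +25 → 25 < 90
Round 2 — Myriad shuts down.
  Galeon: +70 → 130 ≥ 70
  Juno: +90 → 120 ≥ 60
  Orbit: +15 → 40 < 90
Round 3 — Galeon, Juno shut down.
  Orbit: +40 → 80 < 90
No further shutdowns.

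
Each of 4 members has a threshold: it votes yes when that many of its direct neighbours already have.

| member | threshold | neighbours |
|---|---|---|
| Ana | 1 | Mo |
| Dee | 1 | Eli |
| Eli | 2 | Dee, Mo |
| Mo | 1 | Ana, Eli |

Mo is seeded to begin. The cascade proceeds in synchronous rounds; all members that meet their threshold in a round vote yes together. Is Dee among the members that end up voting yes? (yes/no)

no

Round 1 — Mo votes yes (initial).
Round 2 — checking thresholds:
  Ana: 1 of 1 neighbours ≥ 1, votes yes.
  Eli: 1 of 2 neighbours < 2, not yet.
Round 3 — no new yes votes; cascade stops.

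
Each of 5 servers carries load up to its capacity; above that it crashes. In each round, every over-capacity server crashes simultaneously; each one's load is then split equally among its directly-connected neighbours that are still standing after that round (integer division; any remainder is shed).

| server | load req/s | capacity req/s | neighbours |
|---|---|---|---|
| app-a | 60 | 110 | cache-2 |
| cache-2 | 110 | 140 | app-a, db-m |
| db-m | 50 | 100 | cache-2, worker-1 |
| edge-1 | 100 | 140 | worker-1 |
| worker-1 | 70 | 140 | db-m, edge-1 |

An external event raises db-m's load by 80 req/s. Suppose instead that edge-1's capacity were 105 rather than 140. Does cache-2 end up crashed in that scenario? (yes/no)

With edge-1's capacity at 105:
Round 1 — db-m at 130 > 100. db-m crashes.
  db-m sheds 130 req/s to cache-2, worker-1: 65 each.
    cache-2: 110+65 = 175 > 140
    worker-1: 70+65 = 135 ≤ 140
Round 2 — cache-2 crashes.
  cache-2 sheds 175 req/s to app-a: 175 each.
    app-a: 60+175 = 235 > 110
Round 3 — app-a crashes.
  app-a sheds 235 req/s: no online neighbours, lost.
No further crashes.

yes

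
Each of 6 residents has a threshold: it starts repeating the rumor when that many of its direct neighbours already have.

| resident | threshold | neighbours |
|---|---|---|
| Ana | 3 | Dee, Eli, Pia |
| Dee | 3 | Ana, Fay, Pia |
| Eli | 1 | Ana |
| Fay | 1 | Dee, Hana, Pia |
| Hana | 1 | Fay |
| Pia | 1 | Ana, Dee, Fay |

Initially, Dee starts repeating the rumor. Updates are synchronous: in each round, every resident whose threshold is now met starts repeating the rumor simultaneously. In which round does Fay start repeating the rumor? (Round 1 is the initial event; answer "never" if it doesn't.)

Round 1 — Dee starts repeating the rumor (initial).
Round 2 — checking thresholds:
  Ana: 1 of 3 neighbours < 3, not yet.
  Fay: 1 of 3 neighbours ≥ 1, starts repeating the rumor.
  Pia: 1 of 3 neighbours ≥ 1, starts repeating the rumor.
Round 3 — checking thresholds:
  Ana: 2 of 3 neighbours < 3, not yet.
  Hana: 1 of 1 neighbours ≥ 1, starts repeating the rumor.
Round 4 — no new spreads; cascade stops.

2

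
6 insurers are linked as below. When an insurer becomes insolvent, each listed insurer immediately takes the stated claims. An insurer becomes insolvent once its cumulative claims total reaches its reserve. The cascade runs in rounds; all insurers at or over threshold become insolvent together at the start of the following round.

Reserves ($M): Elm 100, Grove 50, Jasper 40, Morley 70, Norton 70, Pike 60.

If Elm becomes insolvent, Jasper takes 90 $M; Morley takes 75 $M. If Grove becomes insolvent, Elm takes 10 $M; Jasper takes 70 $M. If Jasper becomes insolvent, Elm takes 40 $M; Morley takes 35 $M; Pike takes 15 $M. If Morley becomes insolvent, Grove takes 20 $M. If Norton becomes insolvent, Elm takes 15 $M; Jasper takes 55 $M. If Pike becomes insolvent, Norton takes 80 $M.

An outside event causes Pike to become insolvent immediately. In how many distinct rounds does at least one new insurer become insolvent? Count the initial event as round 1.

Round 1 — Pike becomes insolvent (initial).
  Norton: +80 → 80 ≥ 70
Round 2 — Norton becomes insolvent.
  Elm: +15 → 15 < 100
  Jasper: +55 → 55 ≥ 40
Round 3 — Jasper becomes insolvent.
  Elm: +40 → 55 < 100
  Morley: +35 → 35 < 70
No further insolvencies.

3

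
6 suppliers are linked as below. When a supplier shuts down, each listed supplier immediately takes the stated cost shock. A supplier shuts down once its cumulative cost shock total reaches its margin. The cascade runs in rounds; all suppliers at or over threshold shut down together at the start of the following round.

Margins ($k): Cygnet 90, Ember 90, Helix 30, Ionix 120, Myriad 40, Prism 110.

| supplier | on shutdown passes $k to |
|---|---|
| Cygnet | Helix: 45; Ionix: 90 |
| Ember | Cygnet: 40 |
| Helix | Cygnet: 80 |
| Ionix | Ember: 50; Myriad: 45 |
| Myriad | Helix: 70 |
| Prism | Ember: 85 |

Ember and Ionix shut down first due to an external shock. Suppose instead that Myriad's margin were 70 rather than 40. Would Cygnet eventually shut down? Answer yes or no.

With Myriad's margin at 70:
Round 1 — Ember, Ionix shut down (initial).
  Cygnet: +40 → 40 < 90
  Myriad: +45 → 45 < 70
No further shutdowns.

no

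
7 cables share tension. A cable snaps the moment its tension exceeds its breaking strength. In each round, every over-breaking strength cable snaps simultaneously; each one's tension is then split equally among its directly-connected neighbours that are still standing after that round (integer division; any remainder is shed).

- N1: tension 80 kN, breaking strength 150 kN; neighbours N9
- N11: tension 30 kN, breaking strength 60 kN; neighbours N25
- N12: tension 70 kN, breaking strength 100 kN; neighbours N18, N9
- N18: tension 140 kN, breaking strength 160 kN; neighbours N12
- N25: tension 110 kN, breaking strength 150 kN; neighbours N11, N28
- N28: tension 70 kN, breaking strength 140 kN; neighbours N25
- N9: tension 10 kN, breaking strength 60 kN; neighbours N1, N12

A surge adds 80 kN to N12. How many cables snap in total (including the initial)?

Round 1 — N12 at 150 > 100. N12 snaps.
  N12 sheds 150 kN to N18, N9: 75 each.
    N18: 140+75 = 215 > 160
    N9: 10+75 = 85 > 60
Round 2 — N18, N9 snap.
  N18 sheds 215 kN: no online neighbours, lost.
  N9 sheds 85 kN to N1: 85 each.
    N1: 80+85 = 165 > 150
Round 3 — N1 snaps.
  N1 sheds 165 kN: no online neighbours, lost.
No further breaks.

4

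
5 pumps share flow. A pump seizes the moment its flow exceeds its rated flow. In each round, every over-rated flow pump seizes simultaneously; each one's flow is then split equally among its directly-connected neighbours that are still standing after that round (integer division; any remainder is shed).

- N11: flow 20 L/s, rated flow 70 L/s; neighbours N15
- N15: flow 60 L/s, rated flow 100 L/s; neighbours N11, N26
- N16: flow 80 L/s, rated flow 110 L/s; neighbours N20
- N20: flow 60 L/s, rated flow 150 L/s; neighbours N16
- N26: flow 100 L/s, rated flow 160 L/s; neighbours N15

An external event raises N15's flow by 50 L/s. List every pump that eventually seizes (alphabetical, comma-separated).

Round 1 — N15 at 110 > 100. N15 seizes.
  N15 sheds 110 L/s to N11, N26: 55 each.
    N11: 20+55 = 75 > 70
    N26: 100+55 = 155 ≤ 160
Round 2 — N11 seizes.
  N11 sheds 75 L/s: no online neighbours, lost.
No further seizures.

N11, N15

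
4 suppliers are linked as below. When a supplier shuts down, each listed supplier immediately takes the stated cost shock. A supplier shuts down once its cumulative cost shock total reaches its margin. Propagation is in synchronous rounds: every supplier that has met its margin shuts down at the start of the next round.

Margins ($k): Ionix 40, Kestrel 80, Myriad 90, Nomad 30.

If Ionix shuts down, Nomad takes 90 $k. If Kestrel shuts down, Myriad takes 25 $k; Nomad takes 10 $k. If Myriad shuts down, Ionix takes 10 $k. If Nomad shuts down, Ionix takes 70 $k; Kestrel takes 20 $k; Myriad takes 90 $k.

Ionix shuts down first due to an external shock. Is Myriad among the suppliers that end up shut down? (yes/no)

yes

Round 1 — Ionix shuts down (initial).
  Nomad: +90 → 90 ≥ 30
Round 2 — Nomad shuts down.
  Kestrel: +20 → 20 < 80
  Myriad: +90 → 90 ≥ 90
Round 3 — Myriad shuts down.
No further shutdowns.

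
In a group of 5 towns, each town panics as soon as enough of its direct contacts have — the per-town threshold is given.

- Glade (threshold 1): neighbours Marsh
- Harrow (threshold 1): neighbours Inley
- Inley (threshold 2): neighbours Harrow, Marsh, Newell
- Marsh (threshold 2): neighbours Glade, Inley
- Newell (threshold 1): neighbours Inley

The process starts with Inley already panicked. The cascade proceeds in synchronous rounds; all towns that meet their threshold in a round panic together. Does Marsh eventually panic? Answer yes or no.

Round 1 — Inley panics (initial).
Round 2 — checking thresholds:
  Harrow: 1 of 1 neighbours ≥ 1, panics.
  Marsh: 1 of 2 neighbours < 2, below threshold.
  Newell: 1 of 1 neighbours ≥ 1, panics.
Round 3 — no new panics; cascade stops.

no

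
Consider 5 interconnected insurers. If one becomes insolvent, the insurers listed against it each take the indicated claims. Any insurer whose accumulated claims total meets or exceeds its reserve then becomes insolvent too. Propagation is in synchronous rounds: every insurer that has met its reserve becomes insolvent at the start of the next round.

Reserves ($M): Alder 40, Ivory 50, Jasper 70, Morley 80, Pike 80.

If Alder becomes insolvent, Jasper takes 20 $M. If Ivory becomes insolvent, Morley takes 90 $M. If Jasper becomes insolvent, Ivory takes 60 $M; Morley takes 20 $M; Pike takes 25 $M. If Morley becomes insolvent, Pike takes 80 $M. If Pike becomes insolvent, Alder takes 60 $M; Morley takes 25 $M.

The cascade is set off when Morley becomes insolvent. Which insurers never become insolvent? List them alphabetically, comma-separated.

Ivory, Jasper

Round 1 — Morley becomes insolvent (initial).
  Pike: +80 → 80 ≥ 80
Round 2 — Pike becomes insolvent.
  Alder: +60 → 60 ≥ 40
Round 3 — Alder becomes insolvent.
  Jasper: +20 → 20 < 70
No further insolvencies.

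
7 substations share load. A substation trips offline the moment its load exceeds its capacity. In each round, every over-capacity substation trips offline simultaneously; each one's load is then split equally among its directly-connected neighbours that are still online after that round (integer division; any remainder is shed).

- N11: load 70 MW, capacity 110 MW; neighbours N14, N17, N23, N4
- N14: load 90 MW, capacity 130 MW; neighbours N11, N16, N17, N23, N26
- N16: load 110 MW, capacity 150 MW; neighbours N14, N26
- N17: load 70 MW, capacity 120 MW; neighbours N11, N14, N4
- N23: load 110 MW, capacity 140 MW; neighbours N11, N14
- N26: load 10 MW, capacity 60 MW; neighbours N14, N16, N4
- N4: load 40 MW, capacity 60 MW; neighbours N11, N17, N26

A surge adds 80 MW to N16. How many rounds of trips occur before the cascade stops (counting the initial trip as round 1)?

Round 1 — N16 at 190 > 150. N16 trips offline.
  N16 sheds 190 MW to N14, N26: 95 each.
    N14: 90+95 = 185 > 130
    N26: 10+95 = 105 > 60
Round 2 — N14, N26 trip offline.
  N14 sheds 185 MW to N11, N17, N23: 61 each (2 lost).
    N11: 70+61 = 131 > 110
    N17: 70+61 = 131 > 120
    N23: 110+61 = 171 > 140
  N26 sheds 105 MW to N4: 105 each.
    N4: 40+105 = 145 > 60
Round 3 — N11, N17, N23, N4 trip offline.
  N11 sheds 131 MW: no online neighbours, lost.
  N17 sheds 131 MW: no online neighbours, lost.
  N23 sheds 171 MW: no online neighbours, lost.
  N4 sheds 145 MW: no online neighbours, lost.
No further trips.

3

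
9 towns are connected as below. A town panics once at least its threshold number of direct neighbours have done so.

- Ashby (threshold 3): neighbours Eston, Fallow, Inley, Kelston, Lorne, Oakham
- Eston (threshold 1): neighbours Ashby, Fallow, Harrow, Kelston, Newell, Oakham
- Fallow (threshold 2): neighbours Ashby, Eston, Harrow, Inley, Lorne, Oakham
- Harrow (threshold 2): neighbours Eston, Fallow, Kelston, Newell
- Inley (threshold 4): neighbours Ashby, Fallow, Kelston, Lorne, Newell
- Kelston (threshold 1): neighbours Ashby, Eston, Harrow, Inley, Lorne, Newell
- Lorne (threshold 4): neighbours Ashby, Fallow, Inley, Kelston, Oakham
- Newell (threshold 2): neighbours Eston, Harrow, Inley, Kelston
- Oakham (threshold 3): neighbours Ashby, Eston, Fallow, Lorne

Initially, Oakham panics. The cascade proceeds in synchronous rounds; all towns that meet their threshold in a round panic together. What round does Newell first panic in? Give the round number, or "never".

4

Round 1 — Oakham panics (initial).
Round 2 — checking thresholds:
  Ashby: 1 of 6 neighbours < 3, holds.
  Eston: 1 of 6 neighbours ≥ 1, panics.
  Fallow: 1 of 6 neighbours < 2, holds.
  Lorne: 1 of 5 neighbours < 4, holds.
Round 3 — checking thresholds:
  Ashby: 2 of 6 neighbours < 3, holds.
  Fallow: 2 of 6 neighbours ≥ 2, panics.
  Harrow: 1 of 4 neighbours < 2, holds.
  Kelston: 1 of 6 neighbours ≥ 1, panics.
  Lorne: 1 of 5 neighbours < 4, holds.
  Newell: 1 of 4 neighbours < 2, holds.
Round 4 — checking thresholds:
  Ashby: 4 of 6 neighbours ≥ 3, panics.
  Harrow: 3 of 4 neighbours ≥ 2, panics.
  Inley: 2 of 5 neighbours < 4, holds.
  Lorne: 3 of 5 neighbours < 4, holds.
  Newell: 2 of 4 neighbours ≥ 2, panics.
Round 5 — checking thresholds:
  Inley: 4 of 5 neighbours ≥ 4, panics.
  Lorne: 4 of 5 neighbours ≥ 4, panics.
Round 6 — no new panics; cascade stops.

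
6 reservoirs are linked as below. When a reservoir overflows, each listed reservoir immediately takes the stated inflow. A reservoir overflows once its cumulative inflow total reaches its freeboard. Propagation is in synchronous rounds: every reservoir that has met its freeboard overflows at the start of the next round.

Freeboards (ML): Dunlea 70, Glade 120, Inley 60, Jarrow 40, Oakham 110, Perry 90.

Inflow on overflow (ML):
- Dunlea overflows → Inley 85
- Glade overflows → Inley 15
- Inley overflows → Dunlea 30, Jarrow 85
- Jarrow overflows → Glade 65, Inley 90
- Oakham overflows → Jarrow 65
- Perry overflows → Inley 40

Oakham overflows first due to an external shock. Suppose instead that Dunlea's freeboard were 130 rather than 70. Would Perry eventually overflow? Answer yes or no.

With Dunlea's freeboard at 130:
Round 1 — Oakham overflows (initial).
  Jarrow: +65 → 65 ≥ 40
Round 2 — Jarrow overflows.
  Glade: +65 → 65 < 120
  Inley: +90 → 90 ≥ 60
Round 3 — Inley overflows.
  Dunlea: +30 → 30 < 130
No further overflows.

no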